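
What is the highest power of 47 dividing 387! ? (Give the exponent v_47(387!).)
v_47(387!) = 8

Legendre's formula: v_p(n!) = Σ_{k ≥ 1} ⌊n / p^k⌋. For p = 47, n = 387, the terms are:
  ⌊387/47^1⌋ = ⌊387/47⌋ = 8
(the next term ⌊387/47^2⌋ = 0, terminating the sum). Summing: v_47(387!) = 8 = 8.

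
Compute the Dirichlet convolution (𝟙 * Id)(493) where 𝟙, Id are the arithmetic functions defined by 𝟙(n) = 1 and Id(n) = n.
(𝟙 * Id)(493) = 540

Divisors of 493: [1, 17, 29, 493]. For each d | 493:
  d = 1: 𝟙(1) · Id(493/1) = 1 · 493 = 493
  d = 17: 𝟙(17) · Id(493/17) = 1 · 29 = 29
  d = 29: 𝟙(29) · Id(493/29) = 1 · 17 = 17
  d = 493: 𝟙(493) · Id(493/493) = 1 · 1 = 1
Summing: (𝟙 * Id)(493) = 493 + 29 + 17 + 1 = 540.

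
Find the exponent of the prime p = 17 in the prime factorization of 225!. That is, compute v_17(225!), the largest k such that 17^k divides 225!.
v_17(225!) = 13

Legendre's formula: v_p(n!) = Σ_{k ≥ 1} ⌊n / p^k⌋. For p = 17, n = 225, the terms are:
  ⌊225/17^1⌋ = ⌊225/17⌋ = 13
(the next term ⌊225/17^2⌋ = 0, terminating the sum). Summing: v_17(225!) = 13 = 13.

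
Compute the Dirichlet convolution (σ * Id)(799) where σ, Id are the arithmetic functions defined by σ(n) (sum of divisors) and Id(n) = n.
(σ * Id)(799) = 3325

Divisors of 799: [1, 17, 47, 799]. For each d | 799:
  d = 1: σ(1) · Id(799/1) = 1 · 799 = 799
  d = 17: σ(17) · Id(799/17) = 18 · 47 = 846
  d = 47: σ(47) · Id(799/47) = 48 · 17 = 816
  d = 799: σ(799) · Id(799/799) = 864 · 1 = 864
Summing: (σ * Id)(799) = 799 + 846 + 816 + 864 = 3325.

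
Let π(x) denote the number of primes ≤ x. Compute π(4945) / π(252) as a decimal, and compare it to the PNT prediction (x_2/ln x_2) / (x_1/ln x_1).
π(4945)/π(252) = 661/54 ≈ 12.2407;  PNT prediction ≈ 12.7560.

π(252) = 54 and π(4945) = 661, so π(4945)/π(252) ≈ 12.2407. The PNT-predicted ratio is (4945/ln(4945)) / (252/ln(252)) ≈ 12.7560. The two agree to within a few percent, as expected.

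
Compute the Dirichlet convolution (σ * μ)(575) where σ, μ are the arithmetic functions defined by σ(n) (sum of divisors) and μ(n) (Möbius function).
(σ * μ)(575) = 575

Divisors of 575: [1, 5, 23, 25, 115, 575]. For each d | 575:
  d = 1: σ(1) · μ(575/1) = 1 · 0 = 0
  d = 5: σ(5) · μ(575/5) = 6 · 1 = 6
  d = 23: σ(23) · μ(575/23) = 24 · 0 = 0
  d = 25: σ(25) · μ(575/25) = 31 · -1 = -31
  d = 115: σ(115) · μ(575/115) = 144 · -1 = -144
  d = 575: σ(575) · μ(575/575) = 744 · 1 = 744
Summing: (σ * μ)(575) = 0 + 6 + 0 + -31 + -144 + 744 = 575.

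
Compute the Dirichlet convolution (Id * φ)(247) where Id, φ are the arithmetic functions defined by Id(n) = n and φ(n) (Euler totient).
(Id * φ)(247) = 925

Divisors of 247: [1, 13, 19, 247]. For each d | 247:
  d = 1: Id(1) · φ(247/1) = 1 · 216 = 216
  d = 13: Id(13) · φ(247/13) = 13 · 18 = 234
  d = 19: Id(19) · φ(247/19) = 19 · 12 = 228
  d = 247: Id(247) · φ(247/247) = 247 · 1 = 247
Summing: (Id * φ)(247) = 216 + 234 + 228 + 247 = 925.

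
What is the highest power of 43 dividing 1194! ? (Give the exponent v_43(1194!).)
v_43(1194!) = 27

Legendre's formula: v_p(n!) = Σ_{k ≥ 1} ⌊n / p^k⌋. For p = 43, n = 1194, the terms are:
  ⌊1194/43^1⌋ = ⌊1194/43⌋ = 27
(the next term ⌊1194/43^2⌋ = 0, terminating the sum). Summing: v_43(1194!) = 27 = 27.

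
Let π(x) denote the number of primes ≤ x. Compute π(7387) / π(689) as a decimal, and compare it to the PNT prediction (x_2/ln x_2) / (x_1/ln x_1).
π(7387)/π(689) = 938/124 ≈ 7.5645;  PNT prediction ≈ 7.8660.

π(689) = 124 and π(7387) = 938, so π(7387)/π(689) ≈ 7.5645. The PNT-predicted ratio is (7387/ln(7387)) / (689/ln(689)) ≈ 7.8660. The two agree to within a few percent, as expected.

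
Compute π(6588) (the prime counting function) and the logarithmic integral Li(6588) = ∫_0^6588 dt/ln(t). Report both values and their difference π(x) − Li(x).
π(6588) = 852;  Li(6588) ≈ 867.64;  π(x) − Li(x) ≈ -15.64.

Direct count of primes ≤ 6588 gives π(6588) = 852. Numerical evaluation of the logarithmic integral gives Li(6588) ≈ 867.64. The difference π(x) − Li(x) ≈ -15.64 is typically negative for small/moderate x (Li(x) overestimates), though Littlewood's theorem shows this sign changes infinitely often.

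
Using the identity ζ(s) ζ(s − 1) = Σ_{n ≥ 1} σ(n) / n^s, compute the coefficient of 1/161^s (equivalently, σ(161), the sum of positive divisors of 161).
σ(161) = 192

In the product (Σ m^0/m^s)(Σ k / k^s) = Σ (Σ_{d | n} d) / n^s, the coefficient of 1/n^s is σ(n) = Σ_{d | n} d. For n = 161, divisors are [1, 7, 23, 161]; summing: σ(161) = 192.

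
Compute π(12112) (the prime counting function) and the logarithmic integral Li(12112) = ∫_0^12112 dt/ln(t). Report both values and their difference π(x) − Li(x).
π(12112) = 1450;  Li(12112) ≈ 1473.02;  π(x) − Li(x) ≈ -23.02.

Direct count of primes ≤ 12112 gives π(12112) = 1450. Numerical evaluation of the logarithmic integral gives Li(12112) ≈ 1473.02. The difference π(x) − Li(x) ≈ -23.02 is typically negative for small/moderate x (Li(x) overestimates), though Littlewood's theorem shows this sign changes infinitely often.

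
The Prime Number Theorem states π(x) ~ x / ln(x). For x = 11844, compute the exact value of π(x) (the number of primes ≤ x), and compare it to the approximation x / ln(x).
π(11844) = 1421;  x/ln(x) ≈ 1262.74;  relative error ≈ 11.14%.

Directly count primes up to 11844: π(11844) = 1421. The PNT approximation gives 11844/ln(11844) ≈ 11844/9.37958 ≈ 1262.74. Relative error (π(x) − x/ln(x)) / π(x) ≈ 11.14%; the approximation is known to undercount slightly (Li(x) is a better estimate).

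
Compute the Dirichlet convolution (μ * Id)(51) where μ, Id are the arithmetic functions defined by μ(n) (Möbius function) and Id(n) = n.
(μ * Id)(51) = 32

Divisors of 51: [1, 3, 17, 51]. For each d | 51:
  d = 1: μ(1) · Id(51/1) = 1 · 51 = 51
  d = 3: μ(3) · Id(51/3) = -1 · 17 = -17
  d = 17: μ(17) · Id(51/17) = -1 · 3 = -3
  d = 51: μ(51) · Id(51/51) = 1 · 1 = 1
Summing: (μ * Id)(51) = 51 + -17 + -3 + 1 = 32.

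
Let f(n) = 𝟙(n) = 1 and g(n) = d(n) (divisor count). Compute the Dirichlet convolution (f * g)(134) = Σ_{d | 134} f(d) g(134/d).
(𝟙 * d)(134) = 9

Divisors of 134: [1, 2, 67, 134]. For each d | 134:
  d = 1: 𝟙(1) · d(134/1) = 1 · 4 = 4
  d = 2: 𝟙(2) · d(134/2) = 1 · 2 = 2
  d = 67: 𝟙(67) · d(134/67) = 1 · 2 = 2
  d = 134: 𝟙(134) · d(134/134) = 1 · 1 = 1
Summing: (𝟙 * d)(134) = 4 + 2 + 2 + 1 = 9.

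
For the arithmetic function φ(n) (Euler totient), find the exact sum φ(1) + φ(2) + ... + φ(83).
Σ_{n ≤ 83} φ(n) = 2142

Compute φ(n) for each 1 ≤ n ≤ 83: φ(1) = 1, φ(2) = 1, φ(3) = 2, φ(4) = 2, φ(5) = 4, φ(6) = 2, φ(7) = 6, φ(8) = 4, φ(9) = 6, φ(10) = 4, φ(11) = 10, φ(12) = 4, φ(13) = 12, φ(14) = 6, φ(15) = 8, φ(16) = 8, φ(17) = 16, φ(18) = 6, φ(19) = 18, φ(20) = 8, φ(21) = 12, φ(22) = 10, φ(23) = 22, φ(24) = 8, φ(25) = 20, φ(26) = 12, φ(27) = 18, φ(28) = 12, φ(29) = 28, φ(30) = 8, φ(31) = 30, φ(32) = 16, φ(33) = 20, φ(34) = 16, φ(35) = 24, φ(36) = 12, φ(37) = 36, φ(38) = 18, φ(39) = 24, φ(40) = 16, φ(41) = 40, φ(42) = 12, φ(43) = 42, φ(44) = 20, φ(45) = 24, φ(46) = 22, φ(47) = 46, φ(48) = 16, φ(49) = 42, φ(50) = 20, φ(51) = 32, φ(52) = 24, φ(53) = 52, φ(54) = 18, φ(55) = 40, φ(56) = 24, φ(57) = 36, φ(58) = 28, φ(59) = 58, φ(60) = 16, φ(61) = 60, φ(62) = 30, φ(63) = 36, φ(64) = 32, φ(65) = 48, φ(66) = 20, φ(67) = 66, φ(68) = 32, φ(69) = 44, φ(70) = 24, φ(71) = 70, φ(72) = 24, φ(73) = 72, φ(74) = 36, φ(75) = 40, φ(76) = 36, φ(77) = 60, φ(78) = 24, φ(79) = 78, φ(80) = 32, φ(81) = 54, φ(82) = 40, φ(83) = 82. Summing all 83 values: 2142. (Average order: Σ_{n ≤ x} φ(n) ~ (3/π²) x². For x = 83, (3/π²)·83² ≈ 2094.00.)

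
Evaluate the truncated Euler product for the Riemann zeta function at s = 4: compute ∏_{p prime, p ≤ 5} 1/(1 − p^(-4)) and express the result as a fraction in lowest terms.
∏ = 225/208

The primes p ≤ 5 are [2, 3, 5]. For each prime, (1 − 1/p^4)^(-1) = p^4 / (p^4 − 1). The product is (1 − 1/2^4)^(-1), (1 − 1/3^4)^(-1), (1 − 1/5^4)^(-1) = ∏ p^4 / (p^4 − 1) = 225/208.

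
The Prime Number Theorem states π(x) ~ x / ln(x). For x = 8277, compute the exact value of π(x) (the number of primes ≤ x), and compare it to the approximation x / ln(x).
π(8277) = 1038;  x/ln(x) ≈ 917.50;  relative error ≈ 11.61%.

Directly count primes up to 8277: π(8277) = 1038. The PNT approximation gives 8277/ln(8277) ≈ 8277/9.02124 ≈ 917.50. Relative error (π(x) − x/ln(x)) / π(x) ≈ 11.61%; the approximation is known to undercount slightly (Li(x) is a better estimate).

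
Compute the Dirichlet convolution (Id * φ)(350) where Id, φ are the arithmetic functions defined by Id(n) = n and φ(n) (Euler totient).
(Id * φ)(350) = 2535

Divisors of 350: [1, 2, 5, 7, 10, 14, 25, 35, 50, 70, 175, 350]. For each d | 350:
  d = 1: Id(1) · φ(350/1) = 1 · 120 = 120
  d = 2: Id(2) · φ(350/2) = 2 · 120 = 240
  d = 5: Id(5) · φ(350/5) = 5 · 24 = 120
  d = 7: Id(7) · φ(350/7) = 7 · 20 = 140
  d = 10: Id(10) · φ(350/10) = 10 · 24 = 240
  d = 14: Id(14) · φ(350/14) = 14 · 20 = 280
  d = 25: Id(25) · φ(350/25) = 25 · 6 = 150
  d = 35: Id(35) · φ(350/35) = 35 · 4 = 140
  d = 50: Id(50) · φ(350/50) = 50 · 6 = 300
  d = 70: Id(70) · φ(350/70) = 70 · 4 = 280
  d = 175: Id(175) · φ(350/175) = 175 · 1 = 175
  d = 350: Id(350) · φ(350/350) = 350 · 1 = 350
Summing: (Id * φ)(350) = 120 + 240 + 120 + 140 + 240 + 280 + 150 + 140 + 300 + 280 + 175 + 350 = 2535.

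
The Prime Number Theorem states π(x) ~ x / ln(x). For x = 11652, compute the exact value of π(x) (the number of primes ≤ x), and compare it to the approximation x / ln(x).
π(11652) = 1399;  x/ln(x) ≈ 1244.44;  relative error ≈ 11.05%.

Directly count primes up to 11652: π(11652) = 1399. The PNT approximation gives 11652/ln(11652) ≈ 11652/9.36323 ≈ 1244.44. Relative error (π(x) − x/ln(x)) / π(x) ≈ 11.05%; the approximation is known to undercount slightly (Li(x) is a better estimate).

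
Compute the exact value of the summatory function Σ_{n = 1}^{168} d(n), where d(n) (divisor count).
Σ_{n ≤ 168} d(n) = 894

Compute d(n) for each 1 ≤ n ≤ 168: d(1) = 1, d(2) = 2, d(3) = 2, d(4) = 3, d(5) = 2, d(6) = 4, d(7) = 2, d(8) = 4, d(9) = 3, d(10) = 4, d(11) = 2, d(12) = 6, d(13) = 2, d(14) = 4, d(15) = 4, d(16) = 5, d(17) = 2, d(18) = 6, d(19) = 2, d(20) = 6, d(21) = 4, d(22) = 4, d(23) = 2, d(24) = 8, d(25) = 3, d(26) = 4, d(27) = 4, d(28) = 6, d(29) = 2, d(30) = 8, d(31) = 2, d(32) = 6, d(33) = 4, d(34) = 4, d(35) = 4, d(36) = 9, d(37) = 2, d(38) = 4, d(39) = 4, d(40) = 8, d(41) = 2, d(42) = 8, d(43) = 2, d(44) = 6, d(45) = 6, d(46) = 4, d(47) = 2, d(48) = 10, d(49) = 3, d(50) = 6, d(51) = 4, d(52) = 6, d(53) = 2, d(54) = 8, d(55) = 4, d(56) = 8, d(57) = 4, d(58) = 4, d(59) = 2, d(60) = 12, d(61) = 2, d(62) = 4, d(63) = 6, d(64) = 7, d(65) = 4, d(66) = 8, d(67) = 2, d(68) = 6, d(69) = 4, d(70) = 8, d(71) = 2, d(72) = 12, d(73) = 2, d(74) = 4, d(75) = 6, d(76) = 6, d(77) = 4, d(78) = 8, d(79) = 2, d(80) = 10, d(81) = 5, d(82) = 4, d(83) = 2, d(84) = 12, d(85) = 4, d(86) = 4, d(87) = 4, d(88) = 8, d(89) = 2, d(90) = 12, d(91) = 4, d(92) = 6, d(93) = 4, d(94) = 4, d(95) = 4, d(96) = 12, d(97) = 2, d(98) = 6, d(99) = 6, d(100) = 9, d(101) = 2, d(102) = 8, d(103) = 2, d(104) = 8, d(105) = 8, d(106) = 4, d(107) = 2, d(108) = 12, d(109) = 2, d(110) = 8, d(111) = 4, d(112) = 10, d(113) = 2, d(114) = 8, d(115) = 4, d(116) = 6, d(117) = 6, d(118) = 4, d(119) = 4, d(120) = 16, d(121) = 3, d(122) = 4, d(123) = 4, d(124) = 6, d(125) = 4, d(126) = 12, d(127) = 2, d(128) = 8, d(129) = 4, d(130) = 8, d(131) = 2, d(132) = 12, d(133) = 4, d(134) = 4, d(135) = 8, d(136) = 8, d(137) = 2, d(138) = 8, d(139) = 2, d(140) = 12, d(141) = 4, d(142) = 4, d(143) = 4, d(144) = 15, d(145) = 4, d(146) = 4, d(147) = 6, d(148) = 6, d(149) = 2, d(150) = 12, d(151) = 2, d(152) = 8, d(153) = 6, d(154) = 8, d(155) = 4, d(156) = 12, d(157) = 2, d(158) = 4, d(159) = 4, d(160) = 12, d(161) = 4, d(162) = 10, d(163) = 2, d(164) = 6, d(165) = 8, d(166) = 4, d(167) = 2, d(168) = 16. Summing all 168 values: 894. (Dirichlet's divisor formula: Σ_{n ≤ x} d(n) = x ln(x) + (2γ − 1) x + O(√x). For x = 168, the asymptotic estimate is ≈ 886.77.)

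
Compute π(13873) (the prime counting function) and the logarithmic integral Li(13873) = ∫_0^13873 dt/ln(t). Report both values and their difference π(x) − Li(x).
π(13873) = 1638;  Li(13873) ≈ 1658.95;  π(x) − Li(x) ≈ -20.95.

Direct count of primes ≤ 13873 gives π(13873) = 1638. Numerical evaluation of the logarithmic integral gives Li(13873) ≈ 1658.95. The difference π(x) − Li(x) ≈ -20.95 is typically negative for small/moderate x (Li(x) overestimates), though Littlewood's theorem shows this sign changes infinitely often.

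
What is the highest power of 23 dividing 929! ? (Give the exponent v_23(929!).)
v_23(929!) = 41

Legendre's formula: v_p(n!) = Σ_{k ≥ 1} ⌊n / p^k⌋. For p = 23, n = 929, the terms are:
  ⌊929/23^1⌋ = ⌊929/23⌋ = 40
  ⌊929/23^2⌋ = ⌊929/529⌋ = 1
(the next term ⌊929/23^3⌋ = 0, terminating the sum). Summing: v_23(929!) = 40 + 1 = 41.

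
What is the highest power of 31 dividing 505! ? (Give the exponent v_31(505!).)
v_31(505!) = 16

Legendre's formula: v_p(n!) = Σ_{k ≥ 1} ⌊n / p^k⌋. For p = 31, n = 505, the terms are:
  ⌊505/31^1⌋ = ⌊505/31⌋ = 16
(the next term ⌊505/31^2⌋ = 0, terminating the sum). Summing: v_31(505!) = 16 = 16.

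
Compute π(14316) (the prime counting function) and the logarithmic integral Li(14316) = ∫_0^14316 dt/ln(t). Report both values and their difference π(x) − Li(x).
π(14316) = 1678;  Li(14316) ≈ 1705.32;  π(x) − Li(x) ≈ -27.32.

Direct count of primes ≤ 14316 gives π(14316) = 1678. Numerical evaluation of the logarithmic integral gives Li(14316) ≈ 1705.32. The difference π(x) − Li(x) ≈ -27.32 is typically negative for small/moderate x (Li(x) overestimates), though Littlewood's theorem shows this sign changes infinitely often.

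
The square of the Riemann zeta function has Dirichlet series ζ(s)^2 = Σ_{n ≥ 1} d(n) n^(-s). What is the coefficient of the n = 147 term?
d(147) = 6

ζ(s)^2 = (Σ 1/m^s)(Σ 1/k^s). The coefficient of 1/n^s in the product is the number of ordered pairs (m, k) with mk = n, which equals d(n). For n = 147, divisors are [1, 3, 7, 21, 49, 147], so d(147) = 6.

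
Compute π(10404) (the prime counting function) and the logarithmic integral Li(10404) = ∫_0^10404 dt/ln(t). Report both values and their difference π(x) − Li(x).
π(10404) = 1274;  Li(10404) ≈ 1289.91;  π(x) − Li(x) ≈ -15.91.

Direct count of primes ≤ 10404 gives π(10404) = 1274. Numerical evaluation of the logarithmic integral gives Li(10404) ≈ 1289.91. The difference π(x) − Li(x) ≈ -15.91 is typically negative for small/moderate x (Li(x) overestimates), though Littlewood's theorem shows this sign changes infinitely often.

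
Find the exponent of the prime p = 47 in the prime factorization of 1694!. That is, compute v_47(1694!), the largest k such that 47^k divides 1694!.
v_47(1694!) = 36

Legendre's formula: v_p(n!) = Σ_{k ≥ 1} ⌊n / p^k⌋. For p = 47, n = 1694, the terms are:
  ⌊1694/47^1⌋ = ⌊1694/47⌋ = 36
(the next term ⌊1694/47^2⌋ = 0, terminating the sum). Summing: v_47(1694!) = 36 = 36.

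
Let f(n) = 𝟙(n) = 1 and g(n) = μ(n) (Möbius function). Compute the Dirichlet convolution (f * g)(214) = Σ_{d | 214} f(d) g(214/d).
(𝟙 * μ)(214) = 0

Divisors of 214: [1, 2, 107, 214]. For each d | 214:
  d = 1: 𝟙(1) · μ(214/1) = 1 · 1 = 1
  d = 2: 𝟙(2) · μ(214/2) = 1 · -1 = -1
  d = 107: 𝟙(107) · μ(214/107) = 1 · -1 = -1
  d = 214: 𝟙(214) · μ(214/214) = 1 · 1 = 1
Summing: (𝟙 * μ)(214) = 1 + -1 + -1 + 1 = 0.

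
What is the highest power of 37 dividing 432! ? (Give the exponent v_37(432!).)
v_37(432!) = 11

Legendre's formula: v_p(n!) = Σ_{k ≥ 1} ⌊n / p^k⌋. For p = 37, n = 432, the terms are:
  ⌊432/37^1⌋ = ⌊432/37⌋ = 11
(the next term ⌊432/37^2⌋ = 0, terminating the sum). Summing: v_37(432!) = 11 = 11.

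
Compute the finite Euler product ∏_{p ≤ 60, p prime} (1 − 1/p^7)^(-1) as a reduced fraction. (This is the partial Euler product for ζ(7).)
∏ = 145407059379393285269181452419687310347602398979581075974734478987181892589053844607888795468835887382779522050906080825625/144203067965746582750691857384851942255360663037608491313154525739662897676808972307273664258644815191681654724165946048512

The primes p ≤ 60 are [2, 3, 5, 7, 11, 13, 17, 19, 23, 29, 31, 37, 41, 43, 47, 53, 59]. For each prime, (1 − 1/p^7)^(-1) = p^7 / (p^7 − 1). The product is (1 − 1/2^7)^(-1), (1 − 1/3^7)^(-1), (1 − 1/5^7)^(-1), (1 − 1/7^7)^(-1), (1 − 1/11^7)^(-1), (1 − 1/13^7)^(-1), (1 − 1/17^7)^(-1), (1 − 1/19^7)^(-1), (1 − 1/23^7)^(-1), (1 − 1/29^7)^(-1), (1 − 1/31^7)^(-1), (1 − 1/37^7)^(-1), (1 − 1/41^7)^(-1), (1 − 1/43^7)^(-1), (1 − 1/47^7)^(-1), (1 − 1/53^7)^(-1), (1 − 1/59^7)^(-1) = ∏ p^7 / (p^7 − 1) = 145407059379393285269181452419687310347602398979581075974734478987181892589053844607888795468835887382779522050906080825625/144203067965746582750691857384851942255360663037608491313154525739662897676808972307273664258644815191681654724165946048512.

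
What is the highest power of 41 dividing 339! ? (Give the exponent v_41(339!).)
v_41(339!) = 8

Legendre's formula: v_p(n!) = Σ_{k ≥ 1} ⌊n / p^k⌋. For p = 41, n = 339, the terms are:
  ⌊339/41^1⌋ = ⌊339/41⌋ = 8
(the next term ⌊339/41^2⌋ = 0, terminating the sum). Summing: v_41(339!) = 8 = 8.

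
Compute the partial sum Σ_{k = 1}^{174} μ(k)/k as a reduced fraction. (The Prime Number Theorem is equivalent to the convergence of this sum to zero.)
Σ μ(k)/k = -291895861671370214401988773976597804369856804354890517841750669749/27764983964554203230141949225149376041830084932479143674493613998285

Values of μ(k) for 1 ≤ k ≤ 174: μ(1) = 1, μ(2) = -1, μ(3) = -1, μ(5) = -1, μ(6) = 1, μ(7) = -1, μ(10) = 1, μ(11) = -1, μ(13) = -1, μ(14) = 1, μ(15) = 1, μ(17) = -1, μ(19) = -1, μ(21) = 1, μ(22) = 1, μ(23) = -1, μ(26) = 1, μ(29) = -1, μ(30) = -1, μ(31) = -1, μ(33) = 1, μ(34) = 1, μ(35) = 1, μ(37) = -1, μ(38) = 1, μ(39) = 1, μ(41) = -1, μ(42) = -1, μ(43) = -1, μ(46) = 1, μ(47) = -1, μ(51) = 1, μ(53) = -1, μ(55) = 1, μ(57) = 1, μ(58) = 1, μ(59) = -1, μ(61) = -1, μ(62) = 1, μ(65) = 1, μ(66) = -1, μ(67) = -1, μ(69) = 1, μ(70) = -1, μ(71) = -1, μ(73) = -1, μ(74) = 1, μ(77) = 1, μ(78) = -1, μ(79) = -1, μ(82) = 1, μ(83) = -1, μ(85) = 1, μ(86) = 1, μ(87) = 1, μ(89) = -1, μ(91) = 1, μ(93) = 1, μ(94) = 1, μ(95) = 1, μ(97) = -1, μ(101) = -1, μ(102) = -1, μ(103) = -1, μ(105) = -1, μ(106) = 1, μ(107) = -1, μ(109) = -1, μ(110) = -1, μ(111) = 1, μ(113) = -1, μ(114) = -1, μ(115) = 1, μ(118) = 1, μ(119) = 1, μ(122) = 1, μ(123) = 1, μ(127) = -1, μ(129) = 1, μ(130) = -1, μ(131) = -1, μ(133) = 1, μ(134) = 1, μ(137) = -1, μ(138) = -1, μ(139) = -1, μ(141) = 1, μ(142) = 1, μ(143) = 1, μ(145) = 1, μ(146) = 1, μ(149) = -1, μ(151) = -1, μ(154) = -1, μ(155) = 1, μ(157) = -1, μ(158) = 1, μ(159) = 1, μ(161) = 1, μ(163) = -1, μ(165) = -1, μ(166) = 1, μ(167) = -1, μ(170) = -1, μ(173) = -1, μ(174) = -1, with μ = 0 on non-squarefree integers. Summing μ(k)/k for k where μ(k) ≠ 0 gives -291895861671370214401988773976597804369856804354890517841750669749/27764983964554203230141949225149376041830084932479143674493613998285 ≈ -0.0105. (PNT ⟺ this sum → 0 as n → ∞.)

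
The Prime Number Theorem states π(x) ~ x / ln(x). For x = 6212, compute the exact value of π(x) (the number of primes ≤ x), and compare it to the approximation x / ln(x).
π(6212) = 808;  x/ln(x) ≈ 711.22;  relative error ≈ 11.98%.

Directly count primes up to 6212: π(6212) = 808. The PNT approximation gives 6212/ln(6212) ≈ 6212/8.73424 ≈ 711.22. Relative error (π(x) − x/ln(x)) / π(x) ≈ 11.98%; the approximation is known to undercount slightly (Li(x) is a better estimate).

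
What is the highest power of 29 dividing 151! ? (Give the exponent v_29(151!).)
v_29(151!) = 5

Legendre's formula: v_p(n!) = Σ_{k ≥ 1} ⌊n / p^k⌋. For p = 29, n = 151, the terms are:
  ⌊151/29^1⌋ = ⌊151/29⌋ = 5
(the next term ⌊151/29^2⌋ = 0, terminating the sum). Summing: v_29(151!) = 5 = 5.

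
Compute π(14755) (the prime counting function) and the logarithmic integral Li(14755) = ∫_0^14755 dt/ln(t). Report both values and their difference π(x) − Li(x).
π(14755) = 1728;  Li(14755) ≈ 1751.12;  π(x) − Li(x) ≈ -23.12.

Direct count of primes ≤ 14755 gives π(14755) = 1728. Numerical evaluation of the logarithmic integral gives Li(14755) ≈ 1751.12. The difference π(x) − Li(x) ≈ -23.12 is typically negative for small/moderate x (Li(x) overestimates), though Littlewood's theorem shows this sign changes infinitely often.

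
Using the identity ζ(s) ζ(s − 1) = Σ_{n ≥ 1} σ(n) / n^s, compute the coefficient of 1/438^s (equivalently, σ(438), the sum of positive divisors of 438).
σ(438) = 888

In the product (Σ m^0/m^s)(Σ k / k^s) = Σ (Σ_{d | n} d) / n^s, the coefficient of 1/n^s is σ(n) = Σ_{d | n} d. For n = 438, divisors are [1, 2, 3, 6, 73, 146, 219, 438]; summing: σ(438) = 888.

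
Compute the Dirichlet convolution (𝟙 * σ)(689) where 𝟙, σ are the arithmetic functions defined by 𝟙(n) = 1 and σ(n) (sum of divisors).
(𝟙 * σ)(689) = 825

Divisors of 689: [1, 13, 53, 689]. For each d | 689:
  d = 1: 𝟙(1) · σ(689/1) = 1 · 756 = 756
  d = 13: 𝟙(13) · σ(689/13) = 1 · 54 = 54
  d = 53: 𝟙(53) · σ(689/53) = 1 · 14 = 14
  d = 689: 𝟙(689) · σ(689/689) = 1 · 1 = 1
Summing: (𝟙 * σ)(689) = 756 + 54 + 14 + 1 = 825.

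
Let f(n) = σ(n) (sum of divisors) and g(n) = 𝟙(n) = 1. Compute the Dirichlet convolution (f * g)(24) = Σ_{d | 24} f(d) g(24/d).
(σ * 𝟙)(24) = 130

Divisors of 24: [1, 2, 3, 4, 6, 8, 12, 24]. For each d | 24:
  d = 1: σ(1) · 𝟙(24/1) = 1 · 1 = 1
  d = 2: σ(2) · 𝟙(24/2) = 3 · 1 = 3
  d = 3: σ(3) · 𝟙(24/3) = 4 · 1 = 4
  d = 4: σ(4) · 𝟙(24/4) = 7 · 1 = 7
  d = 6: σ(6) · 𝟙(24/6) = 12 · 1 = 12
  d = 8: σ(8) · 𝟙(24/8) = 15 · 1 = 15
  d = 12: σ(12) · 𝟙(24/12) = 28 · 1 = 28
  d = 24: σ(24) · 𝟙(24/24) = 60 · 1 = 60
Summing: (σ * 𝟙)(24) = 1 + 3 + 4 + 7 + 12 + 15 + 28 + 60 = 130.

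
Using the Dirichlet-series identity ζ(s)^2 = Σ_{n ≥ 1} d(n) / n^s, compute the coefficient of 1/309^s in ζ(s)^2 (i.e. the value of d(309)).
d(309) = 4

ζ(s)^2 = (Σ 1/m^s)(Σ 1/k^s). The coefficient of 1/n^s in the product is the number of ordered pairs (m, k) with mk = n, which equals d(n). For n = 309, divisors are [1, 3, 103, 309], so d(309) = 4.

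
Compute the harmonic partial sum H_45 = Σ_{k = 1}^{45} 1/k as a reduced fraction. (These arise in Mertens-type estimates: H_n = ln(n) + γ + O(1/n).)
H_45 = 5914085889685464427/1345655451257488800

Direct summation: H_45 = 1 + 1/2 + ... + 1/45. The least common denominator is lcm(1, ..., 45) = 9419588158802421600; over this denominator the numerator is 9419588158802421600 + 4709794079401210800 + 3139862719600807200 + 2354897039700605400 + 1883917631760484320 + 1569931359800403600 + 1345655451257488800 + 1177448519850302700 + 1046620906533602400 + 941958815880242160 + 856326196254765600 + 784965679900201800 + 724583704523263200 + 672827725628744400 + 627972543920161440 + 588724259925151350 + 554093421106024800 + 523310453266801200 + 495767797831706400 + 470979407940121080 + 448551817085829600 + 428163098127382800 + 409547311252279200 + 392482839950100900 + 376783526352096864 + 362291852261631600 + 348873635511200800 + 336413862814372200 + 324813384786290400 + 313986271960080720 + 303857682542013600 + 294362129962575675 + 285442065418255200 + 277046710553012400 + 269131090251497760 + 261655226633400600 + 254583463751416800 + 247883898915853200 + 241527901507754400 + 235489703970060540 + 229746052653717600 + 224275908542914800 + 219060189739591200 + 214081549063691400 + 209324181306720480 = 41398601227798250989, so H_45 = 41398601227798250989/9419588158802421600; reducing by gcd(41398601227798250989, 9419588158802421600) = 7 gives 5914085889685464427/1345655451257488800 ≈ 4.39495. (The PNT-adjacent estimate ln(45) + γ ≈ 4.38388 matches within O(1/n).)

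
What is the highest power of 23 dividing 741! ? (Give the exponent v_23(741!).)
v_23(741!) = 33

Legendre's formula: v_p(n!) = Σ_{k ≥ 1} ⌊n / p^k⌋. For p = 23, n = 741, the terms are:
  ⌊741/23^1⌋ = ⌊741/23⌋ = 32
  ⌊741/23^2⌋ = ⌊741/529⌋ = 1
(the next term ⌊741/23^3⌋ = 0, terminating the sum). Summing: v_23(741!) = 32 + 1 = 33.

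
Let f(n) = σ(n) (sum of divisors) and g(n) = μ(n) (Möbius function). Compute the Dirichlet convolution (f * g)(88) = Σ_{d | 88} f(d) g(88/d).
(σ * μ)(88) = 88

Divisors of 88: [1, 2, 4, 8, 11, 22, 44, 88]. For each d | 88:
  d = 1: σ(1) · μ(88/1) = 1 · 0 = 0
  d = 2: σ(2) · μ(88/2) = 3 · 0 = 0
  d = 4: σ(4) · μ(88/4) = 7 · 1 = 7
  d = 8: σ(8) · μ(88/8) = 15 · -1 = -15
  d = 11: σ(11) · μ(88/11) = 12 · 0 = 0
  d = 22: σ(22) · μ(88/22) = 36 · 0 = 0
  d = 44: σ(44) · μ(88/44) = 84 · -1 = -84
  d = 88: σ(88) · μ(88/88) = 180 · 1 = 180
Summing: (σ * μ)(88) = 0 + 0 + 7 + -15 + 0 + 0 + -84 + 180 = 88.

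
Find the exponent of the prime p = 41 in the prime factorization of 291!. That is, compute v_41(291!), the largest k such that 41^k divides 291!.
v_41(291!) = 7

Legendre's formula: v_p(n!) = Σ_{k ≥ 1} ⌊n / p^k⌋. For p = 41, n = 291, the terms are:
  ⌊291/41^1⌋ = ⌊291/41⌋ = 7
(the next term ⌊291/41^2⌋ = 0, terminating the sum). Summing: v_41(291!) = 7 = 7.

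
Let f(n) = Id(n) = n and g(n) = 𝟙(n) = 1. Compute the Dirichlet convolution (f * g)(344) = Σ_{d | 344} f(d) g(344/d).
(Id * 𝟙)(344) = 660

Divisors of 344: [1, 2, 4, 8, 43, 86, 172, 344]. For each d | 344:
  d = 1: Id(1) · 𝟙(344/1) = 1 · 1 = 1
  d = 2: Id(2) · 𝟙(344/2) = 2 · 1 = 2
  d = 4: Id(4) · 𝟙(344/4) = 4 · 1 = 4
  d = 8: Id(8) · 𝟙(344/8) = 8 · 1 = 8
  d = 43: Id(43) · 𝟙(344/43) = 43 · 1 = 43
  d = 86: Id(86) · 𝟙(344/86) = 86 · 1 = 86
  d = 172: Id(172) · 𝟙(344/172) = 172 · 1 = 172
  d = 344: Id(344) · 𝟙(344/344) = 344 · 1 = 344
Summing: (Id * 𝟙)(344) = 1 + 2 + 4 + 8 + 43 + 86 + 172 + 344 = 660.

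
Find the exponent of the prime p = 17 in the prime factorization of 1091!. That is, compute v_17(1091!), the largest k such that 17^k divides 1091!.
v_17(1091!) = 67

Legendre's formula: v_p(n!) = Σ_{k ≥ 1} ⌊n / p^k⌋. For p = 17, n = 1091, the terms are:
  ⌊1091/17^1⌋ = ⌊1091/17⌋ = 64
  ⌊1091/17^2⌋ = ⌊1091/289⌋ = 3
(the next term ⌊1091/17^3⌋ = 0, terminating the sum). Summing: v_17(1091!) = 64 + 3 = 67.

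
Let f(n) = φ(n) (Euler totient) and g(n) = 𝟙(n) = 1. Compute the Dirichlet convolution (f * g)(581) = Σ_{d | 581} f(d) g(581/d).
(φ * 𝟙)(581) = 581

Divisors of 581: [1, 7, 83, 581]. For each d | 581:
  d = 1: φ(1) · 𝟙(581/1) = 1 · 1 = 1
  d = 7: φ(7) · 𝟙(581/7) = 6 · 1 = 6
  d = 83: φ(83) · 𝟙(581/83) = 82 · 1 = 82
  d = 581: φ(581) · 𝟙(581/581) = 492 · 1 = 492
Summing: (φ * 𝟙)(581) = 1 + 6 + 82 + 492 = 581.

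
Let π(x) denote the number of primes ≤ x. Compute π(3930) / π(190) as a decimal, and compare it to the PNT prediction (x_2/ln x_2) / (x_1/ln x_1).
π(3930)/π(190) = 545/42 ≈ 12.9762;  PNT prediction ≈ 13.1133.

π(190) = 42 and π(3930) = 545, so π(3930)/π(190) ≈ 12.9762. The PNT-predicted ratio is (3930/ln(3930)) / (190/ln(190)) ≈ 13.1133. The two agree to within a few percent, as expected.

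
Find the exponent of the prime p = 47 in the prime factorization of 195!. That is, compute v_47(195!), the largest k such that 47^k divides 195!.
v_47(195!) = 4

Legendre's formula: v_p(n!) = Σ_{k ≥ 1} ⌊n / p^k⌋. For p = 47, n = 195, the terms are:
  ⌊195/47^1⌋ = ⌊195/47⌋ = 4
(the next term ⌊195/47^2⌋ = 0, terminating the sum). Summing: v_47(195!) = 4 = 4.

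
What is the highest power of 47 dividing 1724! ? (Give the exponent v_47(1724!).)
v_47(1724!) = 36

Legendre's formula: v_p(n!) = Σ_{k ≥ 1} ⌊n / p^k⌋. For p = 47, n = 1724, the terms are:
  ⌊1724/47^1⌋ = ⌊1724/47⌋ = 36
(the next term ⌊1724/47^2⌋ = 0, terminating the sum). Summing: v_47(1724!) = 36 = 36.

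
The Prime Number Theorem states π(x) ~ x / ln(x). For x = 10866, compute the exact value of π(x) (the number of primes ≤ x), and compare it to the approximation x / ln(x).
π(10866) = 1321;  x/ln(x) ≈ 1169.22;  relative error ≈ 11.49%.

Directly count primes up to 10866: π(10866) = 1321. The PNT approximation gives 10866/ln(10866) ≈ 10866/9.29339 ≈ 1169.22. Relative error (π(x) − x/ln(x)) / π(x) ≈ 11.49%; the approximation is known to undercount slightly (Li(x) is a better estimate).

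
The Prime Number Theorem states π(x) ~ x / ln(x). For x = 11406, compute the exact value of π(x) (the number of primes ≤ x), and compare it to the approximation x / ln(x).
π(11406) = 1376;  x/ln(x) ≈ 1220.95;  relative error ≈ 11.27%.

Directly count primes up to 11406: π(11406) = 1376. The PNT approximation gives 11406/ln(11406) ≈ 11406/9.34189 ≈ 1220.95. Relative error (π(x) − x/ln(x)) / π(x) ≈ 11.27%; the approximation is known to undercount slightly (Li(x) is a better estimate).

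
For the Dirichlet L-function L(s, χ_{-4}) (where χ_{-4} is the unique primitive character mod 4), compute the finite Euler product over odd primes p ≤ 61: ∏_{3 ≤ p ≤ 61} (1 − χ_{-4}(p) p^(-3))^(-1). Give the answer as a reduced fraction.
∏ = 126115667482028600084463789626710364805572778792731/130156894276470431285217911893722225289762827141120

The odd primes p ≤ 61 are [3, 5, 7, 11, 13, 17, 19, 23, 29, 31, 37, 41, 43, 47, 53, 59, 61]. For each, χ(p) = 1 if p ≡ 1 mod 4, χ(p) = −1 if p ≡ 3 mod 4. Taking (1 − χ(p)/p^3)^(-1) = p^3/(p^3 − χ(p)): (1 − (-1)/3^3)^(-1) · (1 − (1)/5^3)^(-1) · (1 − (-1)/7^3)^(-1) · (1 − (-1)/11^3)^(-1) · (1 − (1)/13^3)^(-1) · (1 − (1)/17^3)^(-1) · (1 − (-1)/19^3)^(-1) · (1 − (-1)/23^3)^(-1) · (1 − (1)/29^3)^(-1) · (1 − (-1)/31^3)^(-1) · (1 − (1)/37^3)^(-1) · (1 − (1)/41^3)^(-1) · (1 − (-1)/43^3)^(-1) · (1 − (-1)/47^3)^(-1) · (1 − (1)/53^3)^(-1) · (1 − (-1)/59^3)^(-1) · (1 − (1)/61^3)^(-1) = 126115667482028600084463789626710364805572778792731/130156894276470431285217911893722225289762827141120.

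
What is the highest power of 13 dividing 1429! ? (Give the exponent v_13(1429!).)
v_13(1429!) = 117

Legendre's formula: v_p(n!) = Σ_{k ≥ 1} ⌊n / p^k⌋. For p = 13, n = 1429, the terms are:
  ⌊1429/13^1⌋ = ⌊1429/13⌋ = 109
  ⌊1429/13^2⌋ = ⌊1429/169⌋ = 8
(the next term ⌊1429/13^3⌋ = 0, terminating the sum). Summing: v_13(1429!) = 109 + 8 = 117.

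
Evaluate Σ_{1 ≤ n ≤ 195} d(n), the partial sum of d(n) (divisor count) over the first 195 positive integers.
Σ_{n ≤ 195} d(n) = 1061

Compute d(n) for each 1 ≤ n ≤ 195: d(1) = 1, d(2) = 2, d(3) = 2, d(4) = 3, d(5) = 2, d(6) = 4, d(7) = 2, d(8) = 4, d(9) = 3, d(10) = 4, d(11) = 2, d(12) = 6, d(13) = 2, d(14) = 4, d(15) = 4, d(16) = 5, d(17) = 2, d(18) = 6, d(19) = 2, d(20) = 6, d(21) = 4, d(22) = 4, d(23) = 2, d(24) = 8, d(25) = 3, d(26) = 4, d(27) = 4, d(28) = 6, d(29) = 2, d(30) = 8, d(31) = 2, d(32) = 6, d(33) = 4, d(34) = 4, d(35) = 4, d(36) = 9, d(37) = 2, d(38) = 4, d(39) = 4, d(40) = 8, d(41) = 2, d(42) = 8, d(43) = 2, d(44) = 6, d(45) = 6, d(46) = 4, d(47) = 2, d(48) = 10, d(49) = 3, d(50) = 6, d(51) = 4, d(52) = 6, d(53) = 2, d(54) = 8, d(55) = 4, d(56) = 8, d(57) = 4, d(58) = 4, d(59) = 2, d(60) = 12, d(61) = 2, d(62) = 4, d(63) = 6, d(64) = 7, d(65) = 4, d(66) = 8, d(67) = 2, d(68) = 6, d(69) = 4, d(70) = 8, d(71) = 2, d(72) = 12, d(73) = 2, d(74) = 4, d(75) = 6, d(76) = 6, d(77) = 4, d(78) = 8, d(79) = 2, d(80) = 10, d(81) = 5, d(82) = 4, d(83) = 2, d(84) = 12, d(85) = 4, d(86) = 4, d(87) = 4, d(88) = 8, d(89) = 2, d(90) = 12, d(91) = 4, d(92) = 6, d(93) = 4, d(94) = 4, d(95) = 4, d(96) = 12, d(97) = 2, d(98) = 6, d(99) = 6, d(100) = 9, d(101) = 2, d(102) = 8, d(103) = 2, d(104) = 8, d(105) = 8, d(106) = 4, d(107) = 2, d(108) = 12, d(109) = 2, d(110) = 8, d(111) = 4, d(112) = 10, d(113) = 2, d(114) = 8, d(115) = 4, d(116) = 6, d(117) = 6, d(118) = 4, d(119) = 4, d(120) = 16, d(121) = 3, d(122) = 4, d(123) = 4, d(124) = 6, d(125) = 4, d(126) = 12, d(127) = 2, d(128) = 8, d(129) = 4, d(130) = 8, d(131) = 2, d(132) = 12, d(133) = 4, d(134) = 4, d(135) = 8, d(136) = 8, d(137) = 2, d(138) = 8, d(139) = 2, d(140) = 12, d(141) = 4, d(142) = 4, d(143) = 4, d(144) = 15, d(145) = 4, d(146) = 4, d(147) = 6, d(148) = 6, d(149) = 2, d(150) = 12, d(151) = 2, d(152) = 8, d(153) = 6, d(154) = 8, d(155) = 4, d(156) = 12, d(157) = 2, d(158) = 4, d(159) = 4, d(160) = 12, d(161) = 4, d(162) = 10, d(163) = 2, d(164) = 6, d(165) = 8, d(166) = 4, d(167) = 2, d(168) = 16, d(169) = 3, d(170) = 8, d(171) = 6, d(172) = 6, d(173) = 2, d(174) = 8, d(175) = 6, d(176) = 10, d(177) = 4, d(178) = 4, d(179) = 2, d(180) = 18, d(181) = 2, d(182) = 8, d(183) = 4, d(184) = 8, d(185) = 4, d(186) = 8, d(187) = 4, d(188) = 6, d(189) = 8, d(190) = 8, d(191) = 2, d(192) = 14, d(193) = 2, d(194) = 4, d(195) = 8. Summing all 195 values: 1061. (Dirichlet's divisor formula: Σ_{n ≤ x} d(n) = x ln(x) + (2γ − 1) x + O(√x). For x = 195, the asymptotic estimate is ≈ 1058.35.)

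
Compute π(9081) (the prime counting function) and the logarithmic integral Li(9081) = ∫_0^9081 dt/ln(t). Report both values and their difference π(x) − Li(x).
π(9081) = 1127;  Li(9081) ≈ 1145.84;  π(x) − Li(x) ≈ -18.84.

Direct count of primes ≤ 9081 gives π(9081) = 1127. Numerical evaluation of the logarithmic integral gives Li(9081) ≈ 1145.84. The difference π(x) − Li(x) ≈ -18.84 is typically negative for small/moderate x (Li(x) overestimates), though Littlewood's theorem shows this sign changes infinitely often.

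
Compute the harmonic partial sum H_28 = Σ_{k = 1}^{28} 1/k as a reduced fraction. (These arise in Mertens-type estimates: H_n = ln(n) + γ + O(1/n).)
H_28 = 315404588903/80313433200

Direct summation: H_28 = 1 + 1/2 + ... + 1/28. The least common denominator is lcm(1, ..., 28) = 80313433200; over this denominator the numerator is 80313433200 + 40156716600 + 26771144400 + 20078358300 + 16062686640 + 13385572200 + 11473347600 + 10039179150 + 8923714800 + 8031343320 + 7301221200 + 6692786100 + 6177956400 + 5736673800 + 5354228880 + 5019589575 + 4724319600 + 4461857400 + 4227022800 + 4015671660 + 3824449200 + 3650610600 + 3491888400 + 3346393050 + 3212537328 + 3088978200 + 2974571600 + 2868336900 = 315404588903, so H_28 = 315404588903/80313433200 (already in lowest terms) ≈ 3.92717. (The PNT-adjacent estimate ln(28) + γ ≈ 3.90942 matches within O(1/n).)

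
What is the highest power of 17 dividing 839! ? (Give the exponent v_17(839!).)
v_17(839!) = 51

Legendre's formula: v_p(n!) = Σ_{k ≥ 1} ⌊n / p^k⌋. For p = 17, n = 839, the terms are:
  ⌊839/17^1⌋ = ⌊839/17⌋ = 49
  ⌊839/17^2⌋ = ⌊839/289⌋ = 2
(the next term ⌊839/17^3⌋ = 0, terminating the sum). Summing: v_17(839!) = 49 + 2 = 51.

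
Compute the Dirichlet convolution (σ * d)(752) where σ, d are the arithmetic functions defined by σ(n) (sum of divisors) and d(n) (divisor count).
(σ * d)(752) = 4950

Divisors of 752: [1, 2, 4, 8, 16, 47, 94, 188, 376, 752]. For each d | 752:
  d = 1: σ(1) · d(752/1) = 1 · 10 = 10
  d = 2: σ(2) · d(752/2) = 3 · 8 = 24
  d = 4: σ(4) · d(752/4) = 7 · 6 = 42
  d = 8: σ(8) · d(752/8) = 15 · 4 = 60
  d = 16: σ(16) · d(752/16) = 31 · 2 = 62
  d = 47: σ(47) · d(752/47) = 48 · 5 = 240
  d = 94: σ(94) · d(752/94) = 144 · 4 = 576
  d = 188: σ(188) · d(752/188) = 336 · 3 = 1008
  d = 376: σ(376) · d(752/376) = 720 · 2 = 1440
  d = 752: σ(752) · d(752/752) = 1488 · 1 = 1488
Summing: (σ * d)(752) = 10 + 24 + 42 + 60 + 62 + 240 + 576 + 1008 + 1440 + 1488 = 4950.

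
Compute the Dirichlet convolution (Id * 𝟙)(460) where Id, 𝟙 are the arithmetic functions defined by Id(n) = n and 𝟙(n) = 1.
(Id * 𝟙)(460) = 1008

Divisors of 460: [1, 2, 4, 5, 10, 20, 23, 46, 92, 115, 230, 460]. For each d | 460:
  d = 1: Id(1) · 𝟙(460/1) = 1 · 1 = 1
  d = 2: Id(2) · 𝟙(460/2) = 2 · 1 = 2
  d = 4: Id(4) · 𝟙(460/4) = 4 · 1 = 4
  d = 5: Id(5) · 𝟙(460/5) = 5 · 1 = 5
  d = 10: Id(10) · 𝟙(460/10) = 10 · 1 = 10
  d = 20: Id(20) · 𝟙(460/20) = 20 · 1 = 20
  d = 23: Id(23) · 𝟙(460/23) = 23 · 1 = 23
  d = 46: Id(46) · 𝟙(460/46) = 46 · 1 = 46
  d = 92: Id(92) · 𝟙(460/92) = 92 · 1 = 92
  d = 115: Id(115) · 𝟙(460/115) = 115 · 1 = 115
  d = 230: Id(230) · 𝟙(460/230) = 230 · 1 = 230
  d = 460: Id(460) · 𝟙(460/460) = 460 · 1 = 460
Summing: (Id * 𝟙)(460) = 1 + 2 + 4 + 5 + 10 + 20 + 23 + 46 + 92 + 115 + 230 + 460 = 1008.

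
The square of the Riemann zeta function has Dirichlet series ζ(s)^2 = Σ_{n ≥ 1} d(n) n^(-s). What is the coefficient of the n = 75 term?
d(75) = 6

ζ(s)^2 = (Σ 1/m^s)(Σ 1/k^s). The coefficient of 1/n^s in the product is the number of ordered pairs (m, k) with mk = n, which equals d(n). For n = 75, divisors are [1, 3, 5, 15, 25, 75], so d(75) = 6.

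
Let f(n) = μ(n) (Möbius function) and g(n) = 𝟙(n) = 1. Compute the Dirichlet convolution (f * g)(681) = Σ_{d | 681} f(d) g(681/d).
(μ * 𝟙)(681) = 0

Divisors of 681: [1, 3, 227, 681]. For each d | 681:
  d = 1: μ(1) · 𝟙(681/1) = 1 · 1 = 1
  d = 3: μ(3) · 𝟙(681/3) = -1 · 1 = -1
  d = 227: μ(227) · 𝟙(681/227) = -1 · 1 = -1
  d = 681: μ(681) · 𝟙(681/681) = 1 · 1 = 1
Summing: (μ * 𝟙)(681) = 1 + -1 + -1 + 1 = 0.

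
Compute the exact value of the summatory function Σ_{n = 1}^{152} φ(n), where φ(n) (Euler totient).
Σ_{n ≤ 152} φ(n) = 7080

Compute φ(n) for each 1 ≤ n ≤ 152: φ(1) = 1, φ(2) = 1, φ(3) = 2, φ(4) = 2, φ(5) = 4, φ(6) = 2, φ(7) = 6, φ(8) = 4, φ(9) = 6, φ(10) = 4, φ(11) = 10, φ(12) = 4, φ(13) = 12, φ(14) = 6, φ(15) = 8, φ(16) = 8, φ(17) = 16, φ(18) = 6, φ(19) = 18, φ(20) = 8, φ(21) = 12, φ(22) = 10, φ(23) = 22, φ(24) = 8, φ(25) = 20, φ(26) = 12, φ(27) = 18, φ(28) = 12, φ(29) = 28, φ(30) = 8, φ(31) = 30, φ(32) = 16, φ(33) = 20, φ(34) = 16, φ(35) = 24, φ(36) = 12, φ(37) = 36, φ(38) = 18, φ(39) = 24, φ(40) = 16, φ(41) = 40, φ(42) = 12, φ(43) = 42, φ(44) = 20, φ(45) = 24, φ(46) = 22, φ(47) = 46, φ(48) = 16, φ(49) = 42, φ(50) = 20, φ(51) = 32, φ(52) = 24, φ(53) = 52, φ(54) = 18, φ(55) = 40, φ(56) = 24, φ(57) = 36, φ(58) = 28, φ(59) = 58, φ(60) = 16, φ(61) = 60, φ(62) = 30, φ(63) = 36, φ(64) = 32, φ(65) = 48, φ(66) = 20, φ(67) = 66, φ(68) = 32, φ(69) = 44, φ(70) = 24, φ(71) = 70, φ(72) = 24, φ(73) = 72, φ(74) = 36, φ(75) = 40, φ(76) = 36, φ(77) = 60, φ(78) = 24, φ(79) = 78, φ(80) = 32, φ(81) = 54, φ(82) = 40, φ(83) = 82, φ(84) = 24, φ(85) = 64, φ(86) = 42, φ(87) = 56, φ(88) = 40, φ(89) = 88, φ(90) = 24, φ(91) = 72, φ(92) = 44, φ(93) = 60, φ(94) = 46, φ(95) = 72, φ(96) = 32, φ(97) = 96, φ(98) = 42, φ(99) = 60, φ(100) = 40, φ(101) = 100, φ(102) = 32, φ(103) = 102, φ(104) = 48, φ(105) = 48, φ(106) = 52, φ(107) = 106, φ(108) = 36, φ(109) = 108, φ(110) = 40, φ(111) = 72, φ(112) = 48, φ(113) = 112, φ(114) = 36, φ(115) = 88, φ(116) = 56, φ(117) = 72, φ(118) = 58, φ(119) = 96, φ(120) = 32, φ(121) = 110, φ(122) = 60, φ(123) = 80, φ(124) = 60, φ(125) = 100, φ(126) = 36, φ(127) = 126, φ(128) = 64, φ(129) = 84, φ(130) = 48, φ(131) = 130, φ(132) = 40, φ(133) = 108, φ(134) = 66, φ(135) = 72, φ(136) = 64, φ(137) = 136, φ(138) = 44, φ(139) = 138, φ(140) = 48, φ(141) = 92, φ(142) = 70, φ(143) = 120, φ(144) = 48, φ(145) = 112, φ(146) = 72, φ(147) = 84, φ(148) = 72, φ(149) = 148, φ(150) = 40, φ(151) = 150, φ(152) = 72. Summing all 152 values: 7080. (Average order: Σ_{n ≤ x} φ(n) ~ (3/π²) x². For x = 152, (3/π²)·152² ≈ 7022.77.)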